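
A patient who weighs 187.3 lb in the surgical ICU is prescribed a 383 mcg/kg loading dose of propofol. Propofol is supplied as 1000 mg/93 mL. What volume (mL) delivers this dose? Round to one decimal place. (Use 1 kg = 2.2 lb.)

Weight = 187.3 lb ÷ 2.2 lb/kg = 85.13636 kg
Dose = 383 mcg/kg × 85.13636 kg = 32607.23 mcg
Concentration = 1000 mg ÷ 93 mL = 10.75269 mg/mL = 10752.69 mcg/mL
Volume = 32607.23 mcg ÷ 10752.69 mcg/mL = 3.032472 mL

3.0 mL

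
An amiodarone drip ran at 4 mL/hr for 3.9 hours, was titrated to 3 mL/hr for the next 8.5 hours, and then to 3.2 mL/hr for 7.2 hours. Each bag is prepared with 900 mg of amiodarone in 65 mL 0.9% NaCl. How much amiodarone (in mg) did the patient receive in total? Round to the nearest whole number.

Concentration = 900 mg ÷ 65 mL = 13.84615 mg/mL
Stage 1: 4 mL/hr × 3.9 hr = 15.6 mL → 15.6 mL × 13.84615 mg/mL = 216 mg
Stage 2: 3 mL/hr × 8.5 hr = 25.5 mL → 25.5 mL × 13.84615 mg/mL = 353.0769 mg
Stage 3: 3.2 mL/hr × 7.2 hr = 23.04 mL → 23.04 mL × 13.84615 mg/mL = 319.0154 mg
Total = 216 + 353.0769 + 319.0154 = 888.0923 mg

888 mg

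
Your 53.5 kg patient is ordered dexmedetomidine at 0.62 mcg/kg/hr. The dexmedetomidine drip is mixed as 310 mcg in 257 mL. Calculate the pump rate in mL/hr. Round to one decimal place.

27.5 mL/hr

Dose = 0.62 mcg/kg/hr × 53.5 kg = 33.17 mcg/hr
Concentration = 310 mcg ÷ 257 mL = 1.206226 mcg/mL
Rate = 33.17 mcg/hr ÷ 1.206226 mcg/mL = 27.499 mL/hr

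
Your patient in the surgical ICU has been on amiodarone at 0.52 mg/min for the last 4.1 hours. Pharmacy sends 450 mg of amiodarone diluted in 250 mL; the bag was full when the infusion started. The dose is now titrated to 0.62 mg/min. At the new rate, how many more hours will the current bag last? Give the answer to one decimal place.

8.7 hours

Initial rate:
0.52 mg/min × 60 min/hr = 31.2 mg/hr
Concentration = 450 mg ÷ 250 mL = 1.8 mg/mL
Rate = 31.2 mg/hr ÷ 1.8 mg/mL = 17.33333 mL/hr
Volume infused so far = 17.33333 mL/hr × 4.1 hr = 71.06667 mL
Volume remaining = 250 − 71.06667 = 178.9333 mL
New rate:
0.62 mg/min × 60 min/hr = 37.2 mg/hr
Rate = 37.2 mg/hr ÷ 1.8 mg/mL = 20.66667 mL/hr
Time remaining = 178.9333 mL ÷ 20.66667 mL/hr = 8.658065 hr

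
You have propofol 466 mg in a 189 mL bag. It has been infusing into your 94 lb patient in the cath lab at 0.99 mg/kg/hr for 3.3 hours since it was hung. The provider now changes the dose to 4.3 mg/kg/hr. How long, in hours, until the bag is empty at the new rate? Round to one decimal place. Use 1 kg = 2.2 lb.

1.8 hours

Initial rate:
Weight = 94 lb ÷ 2.2 lb/kg = 42.72727 kg
Dose = 0.99 mg/kg/hr × 42.72727 kg = 42.3 mg/hr
Concentration = 466 mg ÷ 189 mL = 2.465608 mg/mL
Rate = 42.3 mg/hr ÷ 2.465608 mg/mL = 17.15601 mL/hr
Volume infused so far = 17.15601 mL/hr × 3.3 hr = 56.61483 mL
Volume remaining = 189 − 56.61483 = 132.3852 mL
New rate:
Dose = 4.3 mg/kg/hr × 42.72727 kg = 183.7273 mg/hr
Rate = 183.7273 mg/hr ÷ 2.465608 mg/mL = 74.516 mL/hr
Time remaining = 132.3852 mL ÷ 74.516 mL/hr = 1.776601 hr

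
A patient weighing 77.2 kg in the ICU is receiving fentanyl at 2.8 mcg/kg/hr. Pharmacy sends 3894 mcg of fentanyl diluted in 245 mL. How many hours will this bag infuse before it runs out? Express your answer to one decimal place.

Dose = 2.8 mcg/kg/hr × 77.2 kg = 216.16 mcg/hr
Concentration = 3894 mcg ÷ 245 mL = 15.89388 mcg/mL
Rate = 216.16 mcg/hr ÷ 15.89388 mcg/mL = 13.60021 mL/hr
Duration = 245 mL ÷ 13.60021 mL/hr = 18.01443 hr

18.0 hours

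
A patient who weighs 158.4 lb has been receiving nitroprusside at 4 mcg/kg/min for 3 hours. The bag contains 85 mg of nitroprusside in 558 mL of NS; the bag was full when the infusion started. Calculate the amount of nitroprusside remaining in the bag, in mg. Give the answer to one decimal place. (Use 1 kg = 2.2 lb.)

33.2 mg

Weight = 158.4 lb ÷ 2.2 lb/kg = 72 kg
Dose = 4 mcg/kg/min × 72 kg = 288 mcg/min
288 mcg/min × 60 min/hr = 17280 mcg/hr
Concentration = 85 mg ÷ 558 mL = 0.1523297 mg/mL = 152.3297 mcg/mL
Rate = 17280 mcg/hr ÷ 152.3297 mcg/mL = 113.4381 mL/hr
Volume infused = 113.4381 mL/hr × 3 hr = 340.3144 mL
Volume remaining = 558 − 340.3144 = 217.6856 mL
Drug remaining = 217.6856 mL × 152.3297 mcg/mL = 33160 mcg = 33.16 mg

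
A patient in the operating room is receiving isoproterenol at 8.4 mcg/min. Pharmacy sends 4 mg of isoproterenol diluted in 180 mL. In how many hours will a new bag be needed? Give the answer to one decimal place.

8.4 mcg/min × 60 min/hr = 504 mcg/hr
Concentration = 4 mg ÷ 180 mL = 0.02222222 mg/mL = 22.22222 mcg/mL
Rate = 504 mcg/hr ÷ 22.22222 mcg/mL = 22.68 mL/hr
Duration = 180 mL ÷ 22.68 mL/hr = 7.936508 hr

7.9 hours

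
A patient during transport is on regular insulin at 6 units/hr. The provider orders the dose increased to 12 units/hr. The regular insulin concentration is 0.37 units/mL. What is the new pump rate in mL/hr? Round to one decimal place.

Rate = 12 units/hr ÷ 0.37 units/mL = 32.43243 mL/hr

32.4 mL/hr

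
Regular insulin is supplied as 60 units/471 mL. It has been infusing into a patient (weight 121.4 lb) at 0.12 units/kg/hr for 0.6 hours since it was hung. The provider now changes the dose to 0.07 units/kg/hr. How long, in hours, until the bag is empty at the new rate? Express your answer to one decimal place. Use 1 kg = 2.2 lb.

Initial rate:
Weight = 121.4 lb ÷ 2.2 lb/kg = 55.18182 kg
Dose = 0.12 units/kg/hr × 55.18182 kg = 6.621818 units/hr
Concentration = 60 units ÷ 471 mL = 0.1273885 units/mL
Rate = 6.621818 units/hr ÷ 0.1273885 units/mL = 51.98127 mL/hr
Volume infused so far = 51.98127 mL/hr × 0.6 hr = 31.18876 mL
Volume remaining = 471 − 31.18876 = 439.8112 mL
New rate:
Dose = 0.07 units/kg/hr × 55.18182 kg = 3.862727 units/hr
Rate = 3.862727 units/hr ÷ 0.1273885 units/mL = 30.32241 mL/hr
Time remaining = 439.8112 mL ÷ 30.32241 mL/hr = 14.5045 hr

14.5 hours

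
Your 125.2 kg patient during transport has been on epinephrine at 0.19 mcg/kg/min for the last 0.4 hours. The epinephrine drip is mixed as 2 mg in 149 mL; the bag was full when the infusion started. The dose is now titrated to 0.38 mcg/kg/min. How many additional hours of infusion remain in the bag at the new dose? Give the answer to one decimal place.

0.5 hours

Initial rate:
Dose = 0.19 mcg/kg/min × 125.2 kg = 23.788 mcg/min
23.788 mcg/min × 60 min/hr = 1427.28 mcg/hr
Concentration = 2 mg ÷ 149 mL = 0.01342282 mg/mL = 13.42282 mcg/mL
Rate = 1427.28 mcg/hr ÷ 13.42282 mcg/mL = 106.3324 mL/hr
Volume infused so far = 106.3324 mL/hr × 0.4 hr = 42.53294 mL
Volume remaining = 149 − 42.53294 = 106.4671 mL
New rate:
Dose = 0.38 mcg/kg/min × 125.2 kg = 47.576 mcg/min
47.576 mcg/min × 60 min/hr = 2854.56 mcg/hr
Rate = 2854.56 mcg/hr ÷ 13.42282 mcg/mL = 212.6647 mL/hr
Time remaining = 106.4671 mL ÷ 212.6647 mL/hr = 0.5006334 hr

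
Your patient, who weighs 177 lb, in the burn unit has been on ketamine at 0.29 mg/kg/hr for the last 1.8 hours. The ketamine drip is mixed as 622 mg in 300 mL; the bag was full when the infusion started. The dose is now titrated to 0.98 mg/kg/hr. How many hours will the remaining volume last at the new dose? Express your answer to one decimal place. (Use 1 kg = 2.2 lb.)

7.4 hours

Initial rate:
Weight = 177 lb ÷ 2.2 lb/kg = 80.45455 kg
Dose = 0.29 mg/kg/hr × 80.45455 kg = 23.33182 mg/hr
Concentration = 622 mg ÷ 300 mL = 2.073333 mg/mL
Rate = 23.33182 mg/hr ÷ 2.073333 mg/mL = 11.25329 mL/hr
Volume infused so far = 11.25329 mL/hr × 1.8 hr = 20.25592 mL
Volume remaining = 300 − 20.25592 = 279.7441 mL
New rate:
Dose = 0.98 mg/kg/hr × 80.45455 kg = 78.84545 mg/hr
Rate = 78.84545 mg/hr ÷ 2.073333 mg/mL = 38.02835 mL/hr
Time remaining = 279.7441 mL ÷ 38.02835 mL/hr = 7.356197 hr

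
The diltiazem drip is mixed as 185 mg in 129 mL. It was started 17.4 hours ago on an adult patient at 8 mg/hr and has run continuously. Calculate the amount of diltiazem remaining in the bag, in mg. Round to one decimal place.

45.8 mg

Concentration = 185 mg ÷ 129 mL = 1.434109 mg/mL
Rate = 8 mg/hr ÷ 1.434109 mg/mL = 5.578378 mL/hr
Volume infused = 5.578378 mL/hr × 17.4 hr = 97.06378 mL
Volume remaining = 129 − 97.06378 = 31.93622 mL
Drug remaining = 31.93622 mL × 1.434109 mg/mL = 45.8 mg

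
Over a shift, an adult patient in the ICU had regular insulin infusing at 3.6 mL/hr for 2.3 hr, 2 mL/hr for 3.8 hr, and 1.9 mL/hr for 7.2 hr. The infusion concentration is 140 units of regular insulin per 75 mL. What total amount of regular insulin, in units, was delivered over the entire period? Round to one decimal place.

Concentration = 140 units ÷ 75 mL = 1.866667 units/mL
Stage 1: 3.6 mL/hr × 2.3 hr = 8.28 mL → 8.28 mL × 1.866667 units/mL = 15.456 units
Stage 2: 2 mL/hr × 3.8 hr = 7.6 mL → 7.6 mL × 1.866667 units/mL = 14.18667 units
Stage 3: 1.9 mL/hr × 7.2 hr = 13.68 mL → 13.68 mL × 1.866667 units/mL = 25.536 units
Total = 15.456 + 14.18667 + 25.536 = 55.17867 units

55.2 units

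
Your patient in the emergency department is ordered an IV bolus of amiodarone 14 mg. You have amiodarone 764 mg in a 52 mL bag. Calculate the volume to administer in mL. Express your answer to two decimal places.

Concentration = 764 mg ÷ 52 mL = 14.69231 mg/mL
Volume = 14 mg ÷ 14.69231 mg/mL = 0.9528796 mL

0.95 mL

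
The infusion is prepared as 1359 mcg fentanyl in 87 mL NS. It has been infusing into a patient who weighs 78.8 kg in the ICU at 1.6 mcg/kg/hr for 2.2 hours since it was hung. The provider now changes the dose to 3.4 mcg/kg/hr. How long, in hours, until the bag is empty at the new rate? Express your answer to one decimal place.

Initial rate:
Dose = 1.6 mcg/kg/hr × 78.8 kg = 126.08 mcg/hr
Concentration = 1359 mcg ÷ 87 mL = 15.62069 mcg/mL
Rate = 126.08 mcg/hr ÷ 15.62069 mcg/mL = 8.071347 mL/hr
Volume infused so far = 8.071347 mL/hr × 2.2 hr = 17.75696 mL
Volume remaining = 87 − 17.75696 = 69.24304 mL
New rate:
Dose = 3.4 mcg/kg/hr × 78.8 kg = 267.92 mcg/hr
Rate = 267.92 mcg/hr ÷ 15.62069 mcg/mL = 17.15161 mL/hr
Time remaining = 69.24304 mL ÷ 17.15161 mL/hr = 4.037116 hr

4.0 hours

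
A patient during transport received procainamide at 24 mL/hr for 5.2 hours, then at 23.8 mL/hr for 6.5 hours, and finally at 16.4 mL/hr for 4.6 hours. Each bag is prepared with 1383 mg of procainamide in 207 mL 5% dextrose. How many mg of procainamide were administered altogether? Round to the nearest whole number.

Concentration = 1383 mg ÷ 207 mL = 6.681159 mg/mL
Stage 1: 24 mL/hr × 5.2 hr = 124.8 mL → 124.8 mL × 6.681159 mg/mL = 833.8087 mg
Stage 2: 23.8 mL/hr × 6.5 hr = 154.7 mL → 154.7 mL × 6.681159 mg/mL = 1033.575 mg
Stage 3: 16.4 mL/hr × 4.6 hr = 75.44 mL → 75.44 mL × 6.681159 mg/mL = 504.0267 mg
Total = 833.8087 + 1033.575 + 504.0267 = 2371.411 mg

2371 mg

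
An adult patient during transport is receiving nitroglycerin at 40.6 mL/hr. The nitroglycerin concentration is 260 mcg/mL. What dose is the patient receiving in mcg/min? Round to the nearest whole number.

Drug rate = 40.6 mL/hr × 260 mcg/mL = 10556 mcg/hr
10556 mcg/hr ÷ 60 min/hr = 175.9333 mcg/min

176 mcg/min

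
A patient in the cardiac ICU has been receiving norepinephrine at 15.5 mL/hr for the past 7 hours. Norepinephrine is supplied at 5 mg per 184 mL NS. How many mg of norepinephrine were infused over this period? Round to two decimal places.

Concentration = 5 mg ÷ 184 mL = 0.02717391 mg/mL = 27.17391 mcg/mL
Drug rate = 15.5 mL/hr × 27.17391 mcg/mL = 421.1957 mcg/hr
Total = 421.1957 mcg/hr × 7 hr = 2948.37 mcg = 2.94837 mg

2.95 mg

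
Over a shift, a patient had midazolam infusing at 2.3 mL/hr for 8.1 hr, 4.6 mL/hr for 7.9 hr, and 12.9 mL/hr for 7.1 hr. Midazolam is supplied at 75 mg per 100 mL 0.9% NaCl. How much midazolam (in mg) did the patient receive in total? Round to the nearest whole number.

Concentration = 75 mg ÷ 100 mL = 0.75 mg/mL
Stage 1: 2.3 mL/hr × 8.1 hr = 18.63 mL → 18.63 mL × 0.75 mg/mL = 13.9725 mg
Stage 2: 4.6 mL/hr × 7.9 hr = 36.34 mL → 36.34 mL × 0.75 mg/mL = 27.255 mg
Stage 3: 12.9 mL/hr × 7.1 hr = 91.59 mL → 91.59 mL × 0.75 mg/mL = 68.6925 mg
Total = 13.9725 + 27.255 + 68.6925 = 109.92 mg

110 mg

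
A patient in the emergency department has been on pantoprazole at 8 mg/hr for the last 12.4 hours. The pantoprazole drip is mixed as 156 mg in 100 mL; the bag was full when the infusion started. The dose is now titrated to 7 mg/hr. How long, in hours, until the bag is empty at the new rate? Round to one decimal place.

Initial rate:
Concentration = 156 mg ÷ 100 mL = 1.56 mg/mL
Rate = 8 mg/hr ÷ 1.56 mg/mL = 5.128205 mL/hr
Volume infused so far = 5.128205 mL/hr × 12.4 hr = 63.58974 mL
Volume remaining = 100 − 63.58974 = 36.41026 mL
New rate:
Rate = 7 mg/hr ÷ 1.56 mg/mL = 4.487179 mL/hr
Time remaining = 36.41026 mL ÷ 4.487179 mL/hr = 8.114286 hr

8.1 hours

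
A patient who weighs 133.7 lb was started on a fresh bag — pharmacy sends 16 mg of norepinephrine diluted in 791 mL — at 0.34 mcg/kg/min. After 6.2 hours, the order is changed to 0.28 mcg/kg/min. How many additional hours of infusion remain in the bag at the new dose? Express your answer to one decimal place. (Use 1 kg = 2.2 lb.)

Initial rate:
Weight = 133.7 lb ÷ 2.2 lb/kg = 60.77273 kg
Dose = 0.34 mcg/kg/min × 60.77273 kg = 20.66273 mcg/min
20.66273 mcg/min × 60 min/hr = 1239.764 mcg/hr
Concentration = 16 mg ÷ 791 mL = 0.02022756 mg/mL = 20.22756 mcg/mL
Rate = 1239.764 mcg/hr ÷ 20.22756 mcg/mL = 61.29081 mL/hr
Volume infused so far = 61.29081 mL/hr × 6.2 hr = 380.0031 mL
Volume remaining = 791 − 380.0031 = 410.9969 mL
New rate:
Dose = 0.28 mcg/kg/min × 60.77273 kg = 17.01636 mcg/min
17.01636 mcg/min × 60 min/hr = 1020.982 mcg/hr
Rate = 1020.982 mcg/hr ÷ 20.22756 mcg/mL = 50.47479 mL/hr
Time remaining = 410.9969 mL ÷ 50.47479 mL/hr = 8.142619 hr

8.1 hours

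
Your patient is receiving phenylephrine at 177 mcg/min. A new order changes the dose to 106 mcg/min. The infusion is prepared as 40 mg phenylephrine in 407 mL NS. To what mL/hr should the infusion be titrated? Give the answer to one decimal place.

106 mcg/min × 60 min/hr = 6360 mcg/hr
Concentration = 40 mg ÷ 407 mL = 0.0982801 mg/mL = 98.2801 mcg/mL
Rate = 6360 mcg/hr ÷ 98.2801 mcg/mL = 64.713 mL/hr

64.7 mL/hr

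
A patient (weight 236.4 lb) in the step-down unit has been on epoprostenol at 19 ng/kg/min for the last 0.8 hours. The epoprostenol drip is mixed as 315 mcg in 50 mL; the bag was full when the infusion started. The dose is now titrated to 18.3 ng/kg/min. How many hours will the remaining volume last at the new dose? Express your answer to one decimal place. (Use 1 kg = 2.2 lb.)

Initial rate:
Weight = 236.4 lb ÷ 2.2 lb/kg = 107.4545 kg
Dose = 19 ng/kg/min × 107.4545 kg = 2041.636 ng/min
2041.636 ng/min × 60 min/hr = 122498.2 ng/hr
Concentration = 315 mcg ÷ 50 mL = 6.3 mcg/mL = 6300 ng/mL
Rate = 122498.2 ng/hr ÷ 6300 ng/mL = 19.44416 mL/hr
Volume infused so far = 19.44416 mL/hr × 0.8 hr = 15.55532 mL
Volume remaining = 50 − 15.55532 = 34.44468 mL
New rate:
Dose = 18.3 ng/kg/min × 107.4545 kg = 1966.418 ng/min
1966.418 ng/min × 60 min/hr = 117985.1 ng/hr
Rate = 117985.1 ng/hr ÷ 6300 ng/mL = 18.72779 mL/hr
Time remaining = 34.44468 mL ÷ 18.72779 mL/hr = 1.839228 hr

1.8 hours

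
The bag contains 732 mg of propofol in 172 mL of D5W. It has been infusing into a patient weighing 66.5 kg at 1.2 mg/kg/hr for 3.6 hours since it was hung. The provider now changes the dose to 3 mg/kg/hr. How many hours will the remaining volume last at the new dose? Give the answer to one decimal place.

Initial rate:
Dose = 1.2 mg/kg/hr × 66.5 kg = 79.8 mg/hr
Concentration = 732 mg ÷ 172 mL = 4.255814 mg/mL
Rate = 79.8 mg/hr ÷ 4.255814 mg/mL = 18.75082 mL/hr
Volume infused so far = 18.75082 mL/hr × 3.6 hr = 67.50295 mL
Volume remaining = 172 − 67.50295 = 104.497 mL
New rate:
Dose = 3 mg/kg/hr × 66.5 kg = 199.5 mg/hr
Rate = 199.5 mg/hr ÷ 4.255814 mg/mL = 46.87705 mL/hr
Time remaining = 104.497 mL ÷ 46.87705 mL/hr = 2.229173 hr

2.2 hours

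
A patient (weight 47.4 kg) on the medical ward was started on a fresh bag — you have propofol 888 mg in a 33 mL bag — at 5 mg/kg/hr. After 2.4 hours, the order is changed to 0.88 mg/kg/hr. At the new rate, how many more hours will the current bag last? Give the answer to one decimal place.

7.7 hours

Initial rate:
Dose = 5 mg/kg/hr × 47.4 kg = 237 mg/hr
Concentration = 888 mg ÷ 33 mL = 26.90909 mg/mL
Rate = 237 mg/hr ÷ 26.90909 mg/mL = 8.807432 mL/hr
Volume infused so far = 8.807432 mL/hr × 2.4 hr = 21.13784 mL
Volume remaining = 33 − 21.13784 = 11.86216 mL
New rate:
Dose = 0.88 mg/kg/hr × 47.4 kg = 41.712 mg/hr
Rate = 41.712 mg/hr ÷ 26.90909 mg/mL = 1.550108 mL/hr
Time remaining = 11.86216 mL ÷ 1.550108 mL/hr = 7.652474 hr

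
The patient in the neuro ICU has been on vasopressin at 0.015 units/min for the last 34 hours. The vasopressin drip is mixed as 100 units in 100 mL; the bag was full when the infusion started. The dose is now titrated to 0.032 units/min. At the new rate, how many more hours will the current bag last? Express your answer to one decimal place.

Initial rate:
0.015 units/min × 60 min/hr = 0.9 units/hr
Concentration = 100 units ÷ 100 mL = 1 units/mL
Rate = 0.9 units/hr ÷ 1 units/mL = 0.9 mL/hr
Volume infused so far = 0.9 mL/hr × 34 hr = 30.6 mL
Volume remaining = 100 − 30.6 = 69.4 mL
New rate:
0.032 units/min × 60 min/hr = 1.92 units/hr
Rate = 1.92 units/hr ÷ 1 units/mL = 1.92 mL/hr
Time remaining = 69.4 mL ÷ 1.92 mL/hr = 36.14583 hr

36.1 hours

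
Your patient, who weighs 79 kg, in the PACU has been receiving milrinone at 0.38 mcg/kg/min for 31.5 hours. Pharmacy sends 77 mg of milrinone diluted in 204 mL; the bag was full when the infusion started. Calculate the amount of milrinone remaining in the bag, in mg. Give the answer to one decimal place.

Dose = 0.38 mcg/kg/min × 79 kg = 30.02 mcg/min
30.02 mcg/min × 60 min/hr = 1801.2 mcg/hr
Concentration = 77 mg ÷ 204 mL = 0.377451 mg/mL = 377.451 mcg/mL
Rate = 1801.2 mcg/hr ÷ 377.451 mcg/mL = 4.77201 mL/hr
Volume infused = 4.77201 mL/hr × 31.5 hr = 150.3183 mL
Volume remaining = 204 − 150.3183 = 53.68167 mL
Drug remaining = 53.68167 mL × 377.451 mcg/mL = 20262.2 mcg = 20.2622 mg

20.3 mg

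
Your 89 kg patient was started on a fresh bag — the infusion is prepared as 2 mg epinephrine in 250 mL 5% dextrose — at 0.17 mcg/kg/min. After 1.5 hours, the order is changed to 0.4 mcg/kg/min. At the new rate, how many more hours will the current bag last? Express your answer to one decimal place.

Initial rate:
Dose = 0.17 mcg/kg/min × 89 kg = 15.13 mcg/min
15.13 mcg/min × 60 min/hr = 907.8 mcg/hr
Concentration = 2 mg ÷ 250 mL = 0.008 mg/mL = 8 mcg/mL
Rate = 907.8 mcg/hr ÷ 8 mcg/mL = 113.475 mL/hr
Volume infused so far = 113.475 mL/hr × 1.5 hr = 170.2125 mL
Volume remaining = 250 − 170.2125 = 79.7875 mL
New rate:
Dose = 0.4 mcg/kg/min × 89 kg = 35.6 mcg/min
35.6 mcg/min × 60 min/hr = 2136 mcg/hr
Rate = 2136 mcg/hr ÷ 8 mcg/mL = 267 mL/hr
Time remaining = 79.7875 mL ÷ 267 mL/hr = 0.2988296 hr

0.3 hours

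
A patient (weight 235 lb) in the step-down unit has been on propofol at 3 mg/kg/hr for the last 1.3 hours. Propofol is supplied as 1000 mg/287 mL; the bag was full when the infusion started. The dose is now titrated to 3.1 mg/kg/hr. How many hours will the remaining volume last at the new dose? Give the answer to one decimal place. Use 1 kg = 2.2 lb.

Initial rate:
Weight = 235 lb ÷ 2.2 lb/kg = 106.8182 kg
Dose = 3 mg/kg/hr × 106.8182 kg = 320.4545 mg/hr
Concentration = 1000 mg ÷ 287 mL = 3.484321 mg/mL
Rate = 320.4545 mg/hr ÷ 3.484321 mg/mL = 91.97045 mL/hr
Volume infused so far = 91.97045 mL/hr × 1.3 hr = 119.5616 mL
Volume remaining = 287 − 119.5616 = 167.4384 mL
New rate:
Dose = 3.1 mg/kg/hr × 106.8182 kg = 331.1364 mg/hr
Rate = 331.1364 mg/hr ÷ 3.484321 mg/mL = 95.03614 mL/hr
Time remaining = 167.4384 mL ÷ 95.03614 mL/hr = 1.761839 hr

1.8 hours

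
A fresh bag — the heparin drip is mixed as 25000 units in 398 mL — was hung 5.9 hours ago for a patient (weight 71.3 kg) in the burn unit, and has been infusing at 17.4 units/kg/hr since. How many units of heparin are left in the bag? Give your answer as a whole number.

17680 units

Dose = 17.4 units/kg/hr × 71.3 kg = 1240.62 units/hr
Concentration = 25000 units ÷ 398 mL = 62.81407 units/mL
Rate = 1240.62 units/hr ÷ 62.81407 units/mL = 19.75067 mL/hr
Volume infused = 19.75067 mL/hr × 5.9 hr = 116.529 mL
Volume remaining = 398 − 116.529 = 281.471 mL
Drug remaining = 281.471 mL × 62.81407 units/mL = 17680.34 units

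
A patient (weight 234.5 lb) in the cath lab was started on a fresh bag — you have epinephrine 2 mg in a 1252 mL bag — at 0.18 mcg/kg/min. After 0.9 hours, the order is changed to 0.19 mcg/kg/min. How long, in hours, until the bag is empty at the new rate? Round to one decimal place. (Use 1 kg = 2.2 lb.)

0.8 hours

Initial rate:
Weight = 234.5 lb ÷ 2.2 lb/kg = 106.5909 kg
Dose = 0.18 mcg/kg/min × 106.5909 kg = 19.18636 mcg/min
19.18636 mcg/min × 60 min/hr = 1151.182 mcg/hr
Concentration = 2 mg ÷ 1252 mL = 0.001597444 mg/mL = 1.597444 mcg/mL
Rate = 1151.182 mcg/hr ÷ 1.597444 mcg/mL = 720.6398 mL/hr
Volume infused so far = 720.6398 mL/hr × 0.9 hr = 648.5758 mL
Volume remaining = 1252 − 648.5758 = 603.4242 mL
New rate:
Dose = 0.19 mcg/kg/min × 106.5909 kg = 20.25227 mcg/min
20.25227 mcg/min × 60 min/hr = 1215.136 mcg/hr
Rate = 1215.136 mcg/hr ÷ 1.597444 mcg/mL = 760.6754 mL/hr
Time remaining = 603.4242 mL ÷ 760.6754 mL/hr = 0.7932742 hr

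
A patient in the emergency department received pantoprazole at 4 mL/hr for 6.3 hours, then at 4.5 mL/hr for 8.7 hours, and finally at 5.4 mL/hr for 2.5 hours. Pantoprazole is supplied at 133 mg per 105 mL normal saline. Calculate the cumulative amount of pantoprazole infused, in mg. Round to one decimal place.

98.6 mg

Concentration = 133 mg ÷ 105 mL = 1.266667 mg/mL
Stage 1: 4 mL/hr × 6.3 hr = 25.2 mL → 25.2 mL × 1.266667 mg/mL = 31.92 mg
Stage 2: 4.5 mL/hr × 8.7 hr = 39.15 mL → 39.15 mL × 1.266667 mg/mL = 49.59 mg
Stage 3: 5.4 mL/hr × 2.5 hr = 13.5 mL → 13.5 mL × 1.266667 mg/mL = 17.1 mg
Total = 31.92 + 49.59 + 17.1 = 98.61 mg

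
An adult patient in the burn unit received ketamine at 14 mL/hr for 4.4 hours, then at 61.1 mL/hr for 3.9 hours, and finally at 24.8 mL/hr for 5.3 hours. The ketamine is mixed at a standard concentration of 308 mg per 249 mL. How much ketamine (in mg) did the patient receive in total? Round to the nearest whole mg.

534 mg

Concentration = 308 mg ÷ 249 mL = 1.236948 mg/mL
Stage 1: 14 mL/hr × 4.4 hr = 61.6 mL → 61.6 mL × 1.236948 mg/mL = 76.19598 mg
Stage 2: 61.1 mL/hr × 3.9 hr = 238.29 mL → 238.29 mL × 1.236948 mg/mL = 294.7523 mg
Stage 3: 24.8 mL/hr × 5.3 hr = 131.44 mL → 131.44 mL × 1.236948 mg/mL = 162.5844 mg
Total = 76.19598 + 294.7523 + 162.5844 = 533.5327 mg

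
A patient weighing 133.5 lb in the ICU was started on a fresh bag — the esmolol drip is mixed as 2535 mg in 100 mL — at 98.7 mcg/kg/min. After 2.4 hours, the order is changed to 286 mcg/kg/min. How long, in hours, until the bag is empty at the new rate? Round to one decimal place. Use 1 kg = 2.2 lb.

1.6 hours

Initial rate:
Weight = 133.5 lb ÷ 2.2 lb/kg = 60.68182 kg
Dose = 98.7 mcg/kg/min × 60.68182 kg = 5989.295 mcg/min
5989.295 mcg/min × 60 min/hr = 359357.7 mcg/hr
Concentration = 2535 mg ÷ 100 mL = 25.35 mg/mL = 25350 mcg/mL
Rate = 359357.7 mcg/hr ÷ 25350 mcg/mL = 14.17585 mL/hr
Volume infused so far = 14.17585 mL/hr × 2.4 hr = 34.02203 mL
Volume remaining = 100 − 34.02203 = 65.97797 mL
New rate:
Dose = 286 mcg/kg/min × 60.68182 kg = 17355 mcg/min
17355 mcg/min × 60 min/hr = 1041300 mcg/hr
Rate = 1041300 mcg/hr ÷ 25350 mcg/mL = 41.07692 mL/hr
Time remaining = 65.97797 mL ÷ 41.07692 mL/hr = 1.606205 hr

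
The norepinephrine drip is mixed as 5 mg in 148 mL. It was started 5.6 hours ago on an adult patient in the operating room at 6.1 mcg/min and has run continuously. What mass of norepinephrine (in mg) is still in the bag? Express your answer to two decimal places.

2.95 mg

6.1 mcg/min × 60 min/hr = 366 mcg/hr
Concentration = 5 mg ÷ 148 mL = 0.03378378 mg/mL = 33.78378 mcg/mL
Rate = 366 mcg/hr ÷ 33.78378 mcg/mL = 10.8336 mL/hr
Volume infused = 10.8336 mL/hr × 5.6 hr = 60.66816 mL
Volume remaining = 148 − 60.66816 = 87.33184 mL
Drug remaining = 87.33184 mL × 33.78378 mcg/mL = 2950.4 mcg = 2.9504 mg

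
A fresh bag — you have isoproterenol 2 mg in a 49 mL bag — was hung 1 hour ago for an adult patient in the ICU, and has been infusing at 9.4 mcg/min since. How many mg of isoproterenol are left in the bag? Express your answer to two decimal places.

1.44 mg

9.4 mcg/min × 60 min/hr = 564 mcg/hr
Concentration = 2 mg ÷ 49 mL = 0.04081633 mg/mL = 40.81633 mcg/mL
Rate = 564 mcg/hr ÷ 40.81633 mcg/mL = 13.818 mL/hr
Volume infused = 13.818 mL/hr × 1 hr = 13.818 mL
Volume remaining = 49 − 13.818 = 35.182 mL
Drug remaining = 35.182 mL × 40.81633 mcg/mL = 1436 mcg = 1.436 mg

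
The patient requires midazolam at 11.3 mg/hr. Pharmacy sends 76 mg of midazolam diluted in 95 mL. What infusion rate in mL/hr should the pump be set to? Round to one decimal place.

Concentration = 76 mg ÷ 95 mL = 0.8 mg/mL
Rate = 11.3 mg/hr ÷ 0.8 mg/mL = 14.125 mL/hr

14.1 mL/hr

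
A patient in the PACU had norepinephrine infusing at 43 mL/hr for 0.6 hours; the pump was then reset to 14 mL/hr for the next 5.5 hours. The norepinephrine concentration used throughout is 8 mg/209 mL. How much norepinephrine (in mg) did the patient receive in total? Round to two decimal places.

3.93 mg

Concentration = 8 mg ÷ 209 mL = 0.03827751 mg/mL
Stage 1: 43 mL/hr × 0.6 hr = 25.8 mL → 25.8 mL × 0.03827751 mg/mL = 0.9875598 mg
Stage 2: 14 mL/hr × 5.5 hr = 77 mL → 77 mL × 0.03827751 mg/mL = 2.947368 mg
Total = 0.9875598 + 2.947368 = 3.934928 mg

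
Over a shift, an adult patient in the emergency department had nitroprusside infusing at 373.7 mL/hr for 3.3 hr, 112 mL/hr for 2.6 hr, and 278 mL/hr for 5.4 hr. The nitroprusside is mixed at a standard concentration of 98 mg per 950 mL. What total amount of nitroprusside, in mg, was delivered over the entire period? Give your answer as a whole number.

312 mg

Concentration = 98 mg ÷ 950 mL = 0.1031579 mg/mL
Stage 1: 373.7 mL/hr × 3.3 hr = 1233.21 mL → 1233.21 mL × 0.1031579 mg/mL = 127.2153 mg
Stage 2: 112 mL/hr × 2.6 hr = 291.2 mL → 291.2 mL × 0.1031579 mg/mL = 30.03958 mg
Stage 3: 278 mL/hr × 5.4 hr = 1501.2 mL → 1501.2 mL × 0.1031579 mg/mL = 154.8606 mg
Total = 127.2153 + 30.03958 + 154.8606 = 312.1156 mg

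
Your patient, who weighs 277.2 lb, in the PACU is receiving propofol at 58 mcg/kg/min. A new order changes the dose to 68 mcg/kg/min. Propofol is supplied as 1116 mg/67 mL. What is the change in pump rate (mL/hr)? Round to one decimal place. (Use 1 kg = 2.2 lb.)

At the current dose:
Weight = 277.2 lb ÷ 2.2 lb/kg = 126 kg
Dose = 58 mcg/kg/min × 126 kg = 7308 mcg/min
7308 mcg/min × 60 min/hr = 438480 mcg/hr
Concentration = 1116 mg ÷ 67 mL = 16.65672 mg/mL = 16656.72 mcg/mL
Rate = 438480 mcg/hr ÷ 16656.72 mcg/mL = 26.32452 mL/hr
At the new dose:
Dose = 68 mcg/kg/min × 126 kg = 8568 mcg/min
8568 mcg/min × 60 min/hr = 514080 mcg/hr
Rate = 514080 mcg/hr ÷ 16656.72 mcg/mL = 30.86323 mL/hr
Change = 30.86323 − 26.32452 = 4.53871 mL/hr → 4.53871 mL/hr increase

4.5 mL/hr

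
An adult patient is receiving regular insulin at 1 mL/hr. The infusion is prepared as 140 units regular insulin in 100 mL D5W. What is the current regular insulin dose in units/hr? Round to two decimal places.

1.40 units/hr

Concentration = 140 units ÷ 100 mL = 1.4 units/mL
Drug rate = 1 mL/hr × 1.4 units/mL = 1.4 units/hr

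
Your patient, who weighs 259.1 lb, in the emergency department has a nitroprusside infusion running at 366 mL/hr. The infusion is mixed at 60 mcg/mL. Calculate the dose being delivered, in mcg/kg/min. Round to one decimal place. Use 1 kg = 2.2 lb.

Weight = 259.1 lb ÷ 2.2 lb/kg = 117.7727 kg
Drug rate = 366 mL/hr × 60 mcg/mL = 21960 mcg/hr
21960 mcg/hr ÷ 60 min/hr = 366 mcg/min
366 mcg/min ÷ 117.7727 kg = 3.10768 mcg/kg/min

3.1 mcg/kg/min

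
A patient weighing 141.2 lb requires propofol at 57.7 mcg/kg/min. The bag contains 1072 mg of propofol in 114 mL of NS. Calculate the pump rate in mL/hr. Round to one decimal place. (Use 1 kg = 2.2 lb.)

23.6 mL/hr

Weight = 141.2 lb ÷ 2.2 lb/kg = 64.18182 kg
Dose = 57.7 mcg/kg/min × 64.18182 kg = 3703.291 mcg/min
3703.291 mcg/min × 60 min/hr = 222197.5 mcg/hr
Concentration = 1072 mg ÷ 114 mL = 9.403509 mg/mL = 9403.509 mcg/mL
Rate = 222197.5 mcg/hr ÷ 9403.509 mcg/mL = 23.62921 mL/hr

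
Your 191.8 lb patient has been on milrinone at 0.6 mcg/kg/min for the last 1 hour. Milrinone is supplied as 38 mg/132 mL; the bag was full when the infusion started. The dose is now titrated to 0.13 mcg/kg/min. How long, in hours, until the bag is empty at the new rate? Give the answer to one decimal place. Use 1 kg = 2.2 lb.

Initial rate:
Weight = 191.8 lb ÷ 2.2 lb/kg = 87.18182 kg
Dose = 0.6 mcg/kg/min × 87.18182 kg = 52.30909 mcg/min
52.30909 mcg/min × 60 min/hr = 3138.545 mcg/hr
Concentration = 38 mg ÷ 132 mL = 0.2878788 mg/mL = 287.8788 mcg/mL
Rate = 3138.545 mcg/hr ÷ 287.8788 mcg/mL = 10.90232 mL/hr
Volume infused so far = 10.90232 mL/hr × 1 hr = 10.90232 mL
Volume remaining = 132 − 10.90232 = 121.0977 mL
New rate:
Dose = 0.13 mcg/kg/min × 87.18182 kg = 11.33364 mcg/min
11.33364 mcg/min × 60 min/hr = 680.0182 mcg/hr
Rate = 680.0182 mcg/hr ÷ 287.8788 mcg/mL = 2.362168 mL/hr
Time remaining = 121.0977 mL ÷ 2.362168 mL/hr = 51.26547 hr

51.3 hours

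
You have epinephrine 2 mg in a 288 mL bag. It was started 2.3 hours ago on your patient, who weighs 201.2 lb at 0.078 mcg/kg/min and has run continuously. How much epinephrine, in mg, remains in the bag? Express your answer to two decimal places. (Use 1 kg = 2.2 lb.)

Weight = 201.2 lb ÷ 2.2 lb/kg = 91.45455 kg
Dose = 0.078 mcg/kg/min × 91.45455 kg = 7.133455 mcg/min
7.133455 mcg/min × 60 min/hr = 428.0073 mcg/hr
Concentration = 2 mg ÷ 288 mL = 0.006944444 mg/mL = 6.944444 mcg/mL
Rate = 428.0073 mcg/hr ÷ 6.944444 mcg/mL = 61.63305 mL/hr
Volume infused = 61.63305 mL/hr × 2.3 hr = 141.756 mL
Volume remaining = 288 − 141.756 = 146.244 mL
Drug remaining = 146.244 mL × 6.944444 mcg/mL = 1015.583 mcg = 1.015583 mg

1.02 mg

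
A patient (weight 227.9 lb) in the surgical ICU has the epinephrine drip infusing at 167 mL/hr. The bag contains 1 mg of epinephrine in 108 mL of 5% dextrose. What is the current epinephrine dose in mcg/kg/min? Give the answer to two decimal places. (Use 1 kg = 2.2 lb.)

0.25 mcg/kg/min

Weight = 227.9 lb ÷ 2.2 lb/kg = 103.5909 kg
Concentration = 1 mg ÷ 108 mL = 0.009259259 mg/mL = 9.259259 mcg/mL
Drug rate = 167 mL/hr × 9.259259 mcg/mL = 1546.296 mcg/hr
1546.296 mcg/hr ÷ 60 min/hr = 25.7716 mcg/min
25.7716 mcg/min ÷ 103.5909 kg = 0.2487825 mcg/kg/min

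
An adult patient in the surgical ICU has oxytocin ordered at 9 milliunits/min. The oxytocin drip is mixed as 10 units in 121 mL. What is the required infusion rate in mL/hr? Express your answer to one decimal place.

9 milliunits/min × 60 min/hr = 540 milliunits/hr
Concentration = 10 units ÷ 121 mL = 0.08264463 units/mL = 82.64463 milliunits/mL
Rate = 540 milliunits/hr ÷ 82.64463 milliunits/mL = 6.534 mL/hr

6.5 mL/hr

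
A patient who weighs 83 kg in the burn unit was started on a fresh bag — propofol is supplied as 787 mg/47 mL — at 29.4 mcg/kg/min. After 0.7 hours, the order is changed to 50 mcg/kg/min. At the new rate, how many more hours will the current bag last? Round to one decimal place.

Initial rate:
Dose = 29.4 mcg/kg/min × 83 kg = 2440.2 mcg/min
2440.2 mcg/min × 60 min/hr = 146412 mcg/hr
Concentration = 787 mg ÷ 47 mL = 16.74468 mg/mL = 16744.68 mcg/mL
Rate = 146412 mcg/hr ÷ 16744.68 mcg/mL = 8.743792 mL/hr
Volume infused so far = 8.743792 mL/hr × 0.7 hr = 6.120654 mL
Volume remaining = 47 − 6.120654 = 40.87935 mL
New rate:
Dose = 50 mcg/kg/min × 83 kg = 4150 mcg/min
4150 mcg/min × 60 min/hr = 249000 mcg/hr
Rate = 249000 mcg/hr ÷ 16744.68 mcg/mL = 14.87039 mL/hr
Time remaining = 40.87935 mL ÷ 14.87039 mL/hr = 2.749043 hr

2.7 hours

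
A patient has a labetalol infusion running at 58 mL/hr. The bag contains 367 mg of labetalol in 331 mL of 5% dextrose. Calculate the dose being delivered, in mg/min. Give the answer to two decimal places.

Concentration = 367 mg ÷ 331 mL = 1.108761 mg/mL
Drug rate = 58 mL/hr × 1.108761 mg/mL = 64.30816 mg/hr
64.30816 mg/hr ÷ 60 min/hr = 1.071803 mg/min

1.07 mg/min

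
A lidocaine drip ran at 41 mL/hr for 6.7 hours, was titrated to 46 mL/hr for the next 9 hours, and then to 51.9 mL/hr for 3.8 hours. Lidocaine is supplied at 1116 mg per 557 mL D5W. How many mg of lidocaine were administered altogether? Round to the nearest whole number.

1775 mg

Concentration = 1116 mg ÷ 557 mL = 2.003591 mg/mL
Stage 1: 41 mL/hr × 6.7 hr = 274.7 mL → 274.7 mL × 2.003591 mg/mL = 550.3864 mg
Stage 2: 46 mL/hr × 9 hr = 414 mL → 414 mL × 2.003591 mg/mL = 829.4865 mg
Stage 3: 51.9 mL/hr × 3.8 hr = 197.22 mL → 197.22 mL × 2.003591 mg/mL = 395.1482 mg
Total = 550.3864 + 829.4865 + 395.1482 = 1775.021 mg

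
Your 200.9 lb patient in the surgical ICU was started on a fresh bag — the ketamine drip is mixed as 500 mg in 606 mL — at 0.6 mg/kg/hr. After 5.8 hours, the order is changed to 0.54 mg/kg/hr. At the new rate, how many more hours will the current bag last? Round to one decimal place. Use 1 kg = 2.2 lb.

Initial rate:
Weight = 200.9 lb ÷ 2.2 lb/kg = 91.31818 kg
Dose = 0.6 mg/kg/hr × 91.31818 kg = 54.79091 mg/hr
Concentration = 500 mg ÷ 606 mL = 0.8250825 mg/mL
Rate = 54.79091 mg/hr ÷ 0.8250825 mg/mL = 66.40658 mL/hr
Volume infused so far = 66.40658 mL/hr × 5.8 hr = 385.1582 mL
Volume remaining = 606 − 385.1582 = 220.8418 mL
New rate:
Dose = 0.54 mg/kg/hr × 91.31818 kg = 49.31182 mg/hr
Rate = 49.31182 mg/hr ÷ 0.8250825 mg/mL = 59.76592 mL/hr
Time remaining = 220.8418 mL ÷ 59.76592 mL/hr = 3.695113 hr

3.7 hours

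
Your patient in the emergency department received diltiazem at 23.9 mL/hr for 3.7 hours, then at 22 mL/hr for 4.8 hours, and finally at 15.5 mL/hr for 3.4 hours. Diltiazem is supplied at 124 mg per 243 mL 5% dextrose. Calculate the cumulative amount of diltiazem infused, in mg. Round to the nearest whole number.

Concentration = 124 mg ÷ 243 mL = 0.5102881 mg/mL
Stage 1: 23.9 mL/hr × 3.7 hr = 88.43 mL → 88.43 mL × 0.5102881 mg/mL = 45.12477 mg
Stage 2: 22 mL/hr × 4.8 hr = 105.6 mL → 105.6 mL × 0.5102881 mg/mL = 53.88642 mg
Stage 3: 15.5 mL/hr × 3.4 hr = 52.7 mL → 52.7 mL × 0.5102881 mg/mL = 26.89218 mg
Total = 45.12477 + 53.88642 + 26.89218 = 125.9034 mg

126 mg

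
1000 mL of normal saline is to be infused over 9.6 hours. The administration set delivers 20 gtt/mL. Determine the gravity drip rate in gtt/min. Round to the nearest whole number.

1000 mL ÷ (9.6 hr × 60 = 576 min) = 1.736111 mL/min
1.736111 mL/min × 20 gtt/mL = 34.72222 gtt/min

35 gtt/min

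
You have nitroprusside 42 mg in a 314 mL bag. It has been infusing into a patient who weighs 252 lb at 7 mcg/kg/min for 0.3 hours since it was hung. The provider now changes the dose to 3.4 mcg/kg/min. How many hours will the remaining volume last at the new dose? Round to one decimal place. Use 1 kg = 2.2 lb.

Initial rate:
Weight = 252 lb ÷ 2.2 lb/kg = 114.5455 kg
Dose = 7 mcg/kg/min × 114.5455 kg = 801.8182 mcg/min
801.8182 mcg/min × 60 min/hr = 48109.09 mcg/hr
Concentration = 42 mg ÷ 314 mL = 0.133758 mg/mL = 133.758 mcg/mL
Rate = 48109.09 mcg/hr ÷ 133.758 mcg/mL = 359.6727 mL/hr
Volume infused so far = 359.6727 mL/hr × 0.3 hr = 107.9018 mL
Volume remaining = 314 − 107.9018 = 206.0982 mL
New rate:
Dose = 3.4 mcg/kg/min × 114.5455 kg = 389.4545 mcg/min
389.4545 mcg/min × 60 min/hr = 23367.27 mcg/hr
Rate = 23367.27 mcg/hr ÷ 133.758 mcg/mL = 174.6982 mL/hr
Time remaining = 206.0982 mL ÷ 174.6982 mL/hr = 1.179739 hr

1.2 hours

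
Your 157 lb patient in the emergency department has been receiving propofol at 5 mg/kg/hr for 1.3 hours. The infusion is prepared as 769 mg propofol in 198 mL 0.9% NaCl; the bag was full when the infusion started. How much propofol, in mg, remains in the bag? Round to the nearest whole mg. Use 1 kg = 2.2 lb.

305 mg

Weight = 157 lb ÷ 2.2 lb/kg = 71.36364 kg
Dose = 5 mg/kg/hr × 71.36364 kg = 356.8182 mg/hr
Concentration = 769 mg ÷ 198 mL = 3.883838 mg/mL
Rate = 356.8182 mg/hr ÷ 3.883838 mg/mL = 91.87256 mL/hr
Volume infused = 91.87256 mL/hr × 1.3 hr = 119.4343 mL
Volume remaining = 198 − 119.4343 = 78.56567 mL
Drug remaining = 78.56567 mL × 3.883838 mg/mL = 305.1364 mg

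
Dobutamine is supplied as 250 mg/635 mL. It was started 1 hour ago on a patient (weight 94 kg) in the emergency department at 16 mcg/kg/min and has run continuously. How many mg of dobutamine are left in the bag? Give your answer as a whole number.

Dose = 16 mcg/kg/min × 94 kg = 1504 mcg/min
1504 mcg/min × 60 min/hr = 90240 mcg/hr
Concentration = 250 mg ÷ 635 mL = 0.3937008 mg/mL = 393.7008 mcg/mL
Rate = 90240 mcg/hr ÷ 393.7008 mcg/mL = 229.2096 mL/hr
Volume infused = 229.2096 mL/hr × 1 hr = 229.2096 mL
Volume remaining = 635 − 229.2096 = 405.7904 mL
Drug remaining = 405.7904 mL × 393.7008 mcg/mL = 159760 mcg = 159.76 mg

160 mg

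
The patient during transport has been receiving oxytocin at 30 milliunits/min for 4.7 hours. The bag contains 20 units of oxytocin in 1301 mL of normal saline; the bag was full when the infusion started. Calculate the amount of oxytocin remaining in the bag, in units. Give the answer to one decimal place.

11.5 units

30 milliunits/min × 60 min/hr = 1800 milliunits/hr
Concentration = 20 units ÷ 1301 mL = 0.01537279 units/mL = 15.37279 milliunits/mL
Rate = 1800 milliunits/hr ÷ 15.37279 milliunits/mL = 117.09 mL/hr
Volume infused = 117.09 mL/hr × 4.7 hr = 550.323 mL
Volume remaining = 1301 − 550.323 = 750.677 mL
Drug remaining = 750.677 mL × 15.37279 milliunits/mL = 11540 milliunits = 11.54 units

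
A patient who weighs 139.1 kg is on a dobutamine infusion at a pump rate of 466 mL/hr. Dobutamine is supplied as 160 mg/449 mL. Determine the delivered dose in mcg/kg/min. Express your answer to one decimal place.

Concentration = 160 mg ÷ 449 mL = 0.3563474 mg/mL = 356.3474 mcg/mL
Drug rate = 466 mL/hr × 356.3474 mcg/mL = 166057.9 mcg/hr
166057.9 mcg/hr ÷ 60 min/hr = 2767.632 mcg/min
2767.632 mcg/min ÷ 139.1 kg = 19.89671 mcg/kg/min

19.9 mcg/kg/min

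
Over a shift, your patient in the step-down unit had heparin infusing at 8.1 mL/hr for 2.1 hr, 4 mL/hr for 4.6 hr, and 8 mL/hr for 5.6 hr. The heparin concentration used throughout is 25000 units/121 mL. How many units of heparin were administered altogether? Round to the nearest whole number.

16572 units

Concentration = 25000 units ÷ 121 mL = 206.6116 units/mL
Stage 1: 8.1 mL/hr × 2.1 hr = 17.01 mL → 17.01 mL × 206.6116 units/mL = 3514.463 units
Stage 2: 4 mL/hr × 4.6 hr = 18.4 mL → 18.4 mL × 206.6116 units/mL = 3801.653 units
Stage 3: 8 mL/hr × 5.6 hr = 44.8 mL → 44.8 mL × 206.6116 units/mL = 9256.198 units
Total = 3514.463 + 3801.653 + 9256.198 = 16572.31 units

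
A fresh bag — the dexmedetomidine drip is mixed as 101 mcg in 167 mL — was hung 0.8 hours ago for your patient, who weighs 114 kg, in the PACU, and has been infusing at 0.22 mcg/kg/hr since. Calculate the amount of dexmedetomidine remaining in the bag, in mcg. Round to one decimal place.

80.9 mcg

Dose = 0.22 mcg/kg/hr × 114 kg = 25.08 mcg/hr
Concentration = 101 mcg ÷ 167 mL = 0.6047904 mcg/mL
Rate = 25.08 mcg/hr ÷ 0.6047904 mcg/mL = 41.46891 mL/hr
Volume infused = 41.46891 mL/hr × 0.8 hr = 33.17513 mL
Volume remaining = 167 − 33.17513 = 133.8249 mL
Drug remaining = 133.8249 mL × 0.6047904 mcg/mL = 80.936 mcg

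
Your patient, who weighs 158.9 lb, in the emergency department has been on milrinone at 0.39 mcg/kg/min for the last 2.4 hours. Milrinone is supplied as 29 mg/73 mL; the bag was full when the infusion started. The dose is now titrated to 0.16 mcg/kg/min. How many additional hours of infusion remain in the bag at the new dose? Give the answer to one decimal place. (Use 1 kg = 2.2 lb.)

36.0 hours

Initial rate:
Weight = 158.9 lb ÷ 2.2 lb/kg = 72.22727 kg
Dose = 0.39 mcg/kg/min × 72.22727 kg = 28.16864 mcg/min
28.16864 mcg/min × 60 min/hr = 1690.118 mcg/hr
Concentration = 29 mg ÷ 73 mL = 0.3972603 mg/mL = 397.2603 mcg/mL
Rate = 1690.118 mcg/hr ÷ 397.2603 mcg/mL = 4.254435 mL/hr
Volume infused so far = 4.254435 mL/hr × 2.4 hr = 10.21065 mL
Volume remaining = 73 − 10.21065 = 62.78935 mL
New rate:
Dose = 0.16 mcg/kg/min × 72.22727 kg = 11.55636 mcg/min
11.55636 mcg/min × 60 min/hr = 693.3818 mcg/hr
Rate = 693.3818 mcg/hr ÷ 397.2603 mcg/mL = 1.745409 mL/hr
Time remaining = 62.78935 mL ÷ 1.745409 mL/hr = 35.974 hr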